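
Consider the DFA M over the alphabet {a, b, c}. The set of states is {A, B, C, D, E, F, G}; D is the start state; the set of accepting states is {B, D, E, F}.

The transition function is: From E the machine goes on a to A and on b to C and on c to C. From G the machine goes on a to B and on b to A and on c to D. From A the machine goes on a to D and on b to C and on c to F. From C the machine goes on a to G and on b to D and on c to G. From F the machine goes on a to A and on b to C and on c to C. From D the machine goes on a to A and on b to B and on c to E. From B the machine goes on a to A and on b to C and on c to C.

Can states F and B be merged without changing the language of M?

All states are reachable from the start state.
Start with accepting vs non-accepting: {B,D,E,F} | {A,C,G}.
Refine {B,D,E,F} on symbol b: members go to different blocks, giving {B,E,F} and {D}.
Refine {A,C,G} on symbol a: members go to different blocks, giving {A} and {C} and {G}.
Stable partition: {B,E,F} | {A} | {D} | {C} | {G} — 5 equivalence classes.
F and B lie in the same block of the stable partition, so they are equivalent — no string distinguishes them.

Yes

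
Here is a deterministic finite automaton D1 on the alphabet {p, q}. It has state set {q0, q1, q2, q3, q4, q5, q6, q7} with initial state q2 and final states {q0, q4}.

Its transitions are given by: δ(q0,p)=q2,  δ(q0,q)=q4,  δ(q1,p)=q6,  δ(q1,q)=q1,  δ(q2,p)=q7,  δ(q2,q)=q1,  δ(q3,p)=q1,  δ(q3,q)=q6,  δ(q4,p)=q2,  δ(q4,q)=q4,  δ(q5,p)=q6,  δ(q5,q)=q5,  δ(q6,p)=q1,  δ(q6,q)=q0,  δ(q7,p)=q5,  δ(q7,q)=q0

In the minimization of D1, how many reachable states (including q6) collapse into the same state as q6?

States {q3} cannot be reached from the start state, so discard them.
Start with accepting vs non-accepting: {q0,q4} | {q1,q2,q5,q6,q7}.
Split {q1,q2,q5,q6,q7} by δ(·,q) → {q1,q2,q5} and {q6,q7}.
The partition is now stable with 3 blocks: {q0,q4} | {q1,q2,q5} | {q6,q7}.
State q6 belongs to the block {q6,q7}, which has 2 states.

2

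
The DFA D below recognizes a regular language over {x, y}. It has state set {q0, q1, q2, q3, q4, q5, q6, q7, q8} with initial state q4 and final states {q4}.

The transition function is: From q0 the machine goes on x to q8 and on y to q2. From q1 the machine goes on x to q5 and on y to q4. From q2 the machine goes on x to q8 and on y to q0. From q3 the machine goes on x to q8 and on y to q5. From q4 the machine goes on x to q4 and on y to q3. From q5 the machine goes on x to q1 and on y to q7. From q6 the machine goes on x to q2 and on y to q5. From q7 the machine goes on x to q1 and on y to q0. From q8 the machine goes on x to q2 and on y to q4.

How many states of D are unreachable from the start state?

1

Starting at q4 and following transitions, the reachable set is {q0, q1, q2, q3, q4, q5, q7, q8}. That leaves q6 unreachable — 1 in total.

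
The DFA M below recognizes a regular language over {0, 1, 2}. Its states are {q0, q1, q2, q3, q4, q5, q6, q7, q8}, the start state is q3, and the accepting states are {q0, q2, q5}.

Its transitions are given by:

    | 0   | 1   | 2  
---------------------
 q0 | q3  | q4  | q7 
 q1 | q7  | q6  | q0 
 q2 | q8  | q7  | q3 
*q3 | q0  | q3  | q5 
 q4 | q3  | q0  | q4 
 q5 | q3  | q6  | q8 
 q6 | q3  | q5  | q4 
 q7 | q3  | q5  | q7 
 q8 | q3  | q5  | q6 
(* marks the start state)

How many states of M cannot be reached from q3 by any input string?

2

No path from q3 leads to q1, q2; the other 7 states are all reachable.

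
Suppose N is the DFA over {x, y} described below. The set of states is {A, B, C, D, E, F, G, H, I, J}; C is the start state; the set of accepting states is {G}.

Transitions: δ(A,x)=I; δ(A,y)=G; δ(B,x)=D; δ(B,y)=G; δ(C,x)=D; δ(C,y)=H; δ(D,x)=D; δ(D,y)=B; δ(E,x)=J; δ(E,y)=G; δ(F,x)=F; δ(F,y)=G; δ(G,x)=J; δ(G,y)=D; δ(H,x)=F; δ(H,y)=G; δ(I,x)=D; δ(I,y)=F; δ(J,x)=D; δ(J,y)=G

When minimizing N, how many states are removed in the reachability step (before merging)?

3

Starting at C and following transitions, the reachable set is {B, C, D, F, G, H, J}. That leaves A, E, I unreachable — 3 in total.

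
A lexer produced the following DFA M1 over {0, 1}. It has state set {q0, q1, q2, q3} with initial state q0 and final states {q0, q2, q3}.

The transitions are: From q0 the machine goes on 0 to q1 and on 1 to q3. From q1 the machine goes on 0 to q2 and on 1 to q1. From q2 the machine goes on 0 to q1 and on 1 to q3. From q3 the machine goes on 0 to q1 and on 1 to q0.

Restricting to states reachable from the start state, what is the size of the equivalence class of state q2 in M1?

3

All states are reachable from the start state.
P0 = {q0,q2,q3} | {q1}.
The partition is now stable with 2 blocks: {q0,q2,q3} | {q1}.
The equivalence class containing q2 is {q0,q2,q3}, of size 3.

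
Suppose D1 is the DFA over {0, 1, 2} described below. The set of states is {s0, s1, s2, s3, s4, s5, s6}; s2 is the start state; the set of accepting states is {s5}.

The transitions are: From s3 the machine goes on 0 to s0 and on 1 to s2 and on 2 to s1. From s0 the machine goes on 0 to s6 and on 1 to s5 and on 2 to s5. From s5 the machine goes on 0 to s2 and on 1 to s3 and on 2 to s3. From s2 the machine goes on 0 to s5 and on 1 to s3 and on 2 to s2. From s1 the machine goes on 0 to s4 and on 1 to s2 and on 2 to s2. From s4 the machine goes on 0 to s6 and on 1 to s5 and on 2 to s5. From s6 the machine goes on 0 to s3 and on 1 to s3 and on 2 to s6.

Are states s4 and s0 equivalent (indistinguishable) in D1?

Every state is reachable, so we keep all 7.
Initial partition by acceptance: {s5} | {s0,s1,s2,s3,s4,s6}.
Split {s0,s1,s2,s3,s4,s6} by δ(·,0) → {s0,s1,s3,s4,s6} and {s2}.
Split {s0,s1,s3,s4,s6} by δ(·,1) → {s0,s4} and {s1,s3} and {s6}.
Split {s1,s3} by δ(·,2) → {s1} and {s3}.
No further refinement is possible. Final partition (6 blocks): {s5} | {s0,s4} | {s2} | {s1} | {s6} | {s3}.
s4 and s0 lie in the same block of the stable partition, so they are equivalent — no string distinguishes them.

Yes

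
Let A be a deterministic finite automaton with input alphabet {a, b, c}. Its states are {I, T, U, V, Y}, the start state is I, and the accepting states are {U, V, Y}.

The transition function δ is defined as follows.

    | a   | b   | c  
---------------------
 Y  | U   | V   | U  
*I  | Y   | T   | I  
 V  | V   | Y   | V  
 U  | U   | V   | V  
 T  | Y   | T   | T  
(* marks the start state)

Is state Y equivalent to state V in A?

All states are reachable from the start state.
P0 = {U,V,Y} | {I,T}.
Stable partition: {U,V,Y} | {I,T} — 2 equivalence classes.
Y and V lie in the same block of the stable partition, so they are equivalent — no string distinguishes them.

Yes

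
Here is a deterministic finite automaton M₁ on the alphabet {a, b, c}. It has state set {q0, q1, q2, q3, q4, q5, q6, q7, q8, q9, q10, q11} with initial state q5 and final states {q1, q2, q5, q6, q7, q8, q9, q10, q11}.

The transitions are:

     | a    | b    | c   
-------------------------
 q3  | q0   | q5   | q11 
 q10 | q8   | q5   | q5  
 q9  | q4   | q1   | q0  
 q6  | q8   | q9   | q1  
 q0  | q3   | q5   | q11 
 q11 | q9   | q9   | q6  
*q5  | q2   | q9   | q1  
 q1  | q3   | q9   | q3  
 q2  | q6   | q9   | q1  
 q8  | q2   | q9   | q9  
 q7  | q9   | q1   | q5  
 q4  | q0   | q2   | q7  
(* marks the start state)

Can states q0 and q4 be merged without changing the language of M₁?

First remove the unreachable states {q10}; 11 states remain.
P0 = {q1,q2,q5,q6,q7,q8,q9,q11} | {q0,q3,q4}.
Split {q1,q2,q5,q6,q7,q8,q9,q11} by δ(·,a) → {q2,q5,q6,q7,q8,q11} and {q1,q9}.
On input a, block {q2,q5,q6,q7,q8,q11} splits into {q2,q5,q6,q8} and {q7,q11}.
The partition is now stable with 4 blocks: {q2,q5,q6,q8} | {q0,q3,q4} | {q1,q9} | {q7,q11}.
q0 and q4 lie in the same block of the stable partition, so they are equivalent — no string distinguishes them.

Yes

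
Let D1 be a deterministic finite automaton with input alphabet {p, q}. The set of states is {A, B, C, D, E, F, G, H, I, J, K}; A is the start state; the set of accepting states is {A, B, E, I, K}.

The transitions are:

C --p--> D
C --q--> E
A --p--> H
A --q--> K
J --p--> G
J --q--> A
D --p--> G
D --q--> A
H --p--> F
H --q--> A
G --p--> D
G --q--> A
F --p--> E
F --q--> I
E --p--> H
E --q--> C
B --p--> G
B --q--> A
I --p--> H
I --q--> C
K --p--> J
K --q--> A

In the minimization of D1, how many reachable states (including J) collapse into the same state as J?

Reachable states from the start: {A,C,D,E,F,G,H,I,J,K}. Unreachable: {B} — drop them.
Start with accepting vs non-accepting: {A,E,I,K} | {C,D,F,G,H,J}.
Split {A,E,I,K} by δ(·,q) → {A,K} and {E,I}.
Split {C,D,F,G,H,J} by δ(·,p) → {C,D,G,H,J} and {F}.
On input p, block {C,D,G,H,J} splits into {C,D,G,J} and {H}.
Split {A,K} by δ(·,p) → {A} and {K}.
Refine {C,D,G,J} on symbol q: members go to different blocks, giving {D,G,J} and {C}.
No further refinement is possible. Final partition (7 blocks): {A} | {D,G,J} | {E,I} | {F} | {H} | {K} | {C}.
State J belongs to the block {D,G,J}, which has 3 states.

3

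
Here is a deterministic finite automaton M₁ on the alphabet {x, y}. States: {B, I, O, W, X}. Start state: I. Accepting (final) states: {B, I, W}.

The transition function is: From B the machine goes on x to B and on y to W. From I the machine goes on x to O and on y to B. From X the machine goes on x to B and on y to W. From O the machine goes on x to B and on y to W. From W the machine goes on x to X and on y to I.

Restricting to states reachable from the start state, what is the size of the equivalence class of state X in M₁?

P0 = {B,I,W} | {O,X}.
On input x, block {B,I,W} splits into {I,W} and {B}.
Split {I,W} by δ(·,y) → {W} and {I}.
The partition is now stable with 4 blocks: {W} | {O,X} | {B} | {I}.
The equivalence class containing X is {O,X}, of size 2.

2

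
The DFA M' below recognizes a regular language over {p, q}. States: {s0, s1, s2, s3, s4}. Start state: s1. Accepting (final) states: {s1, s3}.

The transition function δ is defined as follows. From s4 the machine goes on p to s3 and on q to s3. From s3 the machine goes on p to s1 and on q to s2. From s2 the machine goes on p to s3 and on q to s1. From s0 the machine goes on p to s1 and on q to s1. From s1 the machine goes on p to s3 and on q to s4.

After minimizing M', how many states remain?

2

Reachable states from the start: {s1,s2,s3,s4}. Unreachable: {s0} — drop them.
P0 = {s1,s3} | {s2,s4}.
Stable partition: {s1,s3} | {s2,s4} — 2 equivalence classes.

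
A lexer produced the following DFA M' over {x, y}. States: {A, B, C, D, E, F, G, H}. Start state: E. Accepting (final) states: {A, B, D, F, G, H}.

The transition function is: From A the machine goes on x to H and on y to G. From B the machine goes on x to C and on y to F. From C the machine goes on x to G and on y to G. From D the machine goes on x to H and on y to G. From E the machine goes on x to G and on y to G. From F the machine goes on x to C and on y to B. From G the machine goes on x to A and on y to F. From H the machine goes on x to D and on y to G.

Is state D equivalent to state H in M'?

Initial partition by acceptance: {A,B,D,F,G,H} | {C,E}.
Split {A,B,D,F,G,H} by δ(·,x) → {A,D,G,H} and {B,F}.
On input y, block {A,D,G,H} splits into {A,D,H} and {G}.
The partition is now stable with 4 blocks: {A,D,H} | {C,E} | {B,F} | {G}.
D and H lie in the same block of the stable partition, so they are equivalent — no string distinguishes them.

Yes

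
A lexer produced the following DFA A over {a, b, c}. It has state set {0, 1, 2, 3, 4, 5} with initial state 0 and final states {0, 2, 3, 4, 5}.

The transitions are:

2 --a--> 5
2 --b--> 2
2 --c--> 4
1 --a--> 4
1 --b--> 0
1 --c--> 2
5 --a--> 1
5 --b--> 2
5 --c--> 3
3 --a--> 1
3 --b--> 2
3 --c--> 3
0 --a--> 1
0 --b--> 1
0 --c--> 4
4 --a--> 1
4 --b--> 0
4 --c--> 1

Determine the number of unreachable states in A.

0

Exploring from 0, all states are eventually visited, so none are unreachable.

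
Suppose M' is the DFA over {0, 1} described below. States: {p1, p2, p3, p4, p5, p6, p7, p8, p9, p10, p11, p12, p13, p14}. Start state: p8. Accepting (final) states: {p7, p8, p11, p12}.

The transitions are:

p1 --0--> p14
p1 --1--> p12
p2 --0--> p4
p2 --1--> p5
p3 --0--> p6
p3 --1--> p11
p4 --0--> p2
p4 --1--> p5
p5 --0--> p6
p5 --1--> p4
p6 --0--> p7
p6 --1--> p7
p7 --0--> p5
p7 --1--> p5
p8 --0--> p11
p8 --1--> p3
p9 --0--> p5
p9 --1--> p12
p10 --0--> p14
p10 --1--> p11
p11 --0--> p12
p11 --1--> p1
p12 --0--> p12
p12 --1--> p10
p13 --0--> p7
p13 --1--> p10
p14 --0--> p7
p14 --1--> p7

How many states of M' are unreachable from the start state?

Starting at p8 and following transitions, the reachable set is {p1, p2, p3, p4, p5, p6, p7, p8, p10, p11, p12, p14}. That leaves p9, p13 unreachable — 2 in total.

2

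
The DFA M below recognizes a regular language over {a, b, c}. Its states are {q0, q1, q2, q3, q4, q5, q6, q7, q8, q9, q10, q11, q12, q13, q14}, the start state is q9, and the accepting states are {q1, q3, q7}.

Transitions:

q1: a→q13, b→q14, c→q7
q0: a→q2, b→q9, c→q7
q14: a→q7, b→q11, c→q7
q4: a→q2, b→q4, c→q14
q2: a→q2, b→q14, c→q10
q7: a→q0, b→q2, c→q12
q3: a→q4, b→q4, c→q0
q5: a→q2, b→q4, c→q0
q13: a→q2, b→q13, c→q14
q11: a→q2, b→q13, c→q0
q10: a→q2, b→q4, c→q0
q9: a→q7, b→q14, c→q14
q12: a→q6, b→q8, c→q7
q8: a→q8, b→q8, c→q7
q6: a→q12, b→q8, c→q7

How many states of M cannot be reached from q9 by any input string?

3

Starting at q9 and following transitions, the reachable set is {q0, q2, q4, q6, q7, q8, q9, q10, q11, q12, q13, q14}. That leaves q1, q3, q5 unreachable — 3 in total.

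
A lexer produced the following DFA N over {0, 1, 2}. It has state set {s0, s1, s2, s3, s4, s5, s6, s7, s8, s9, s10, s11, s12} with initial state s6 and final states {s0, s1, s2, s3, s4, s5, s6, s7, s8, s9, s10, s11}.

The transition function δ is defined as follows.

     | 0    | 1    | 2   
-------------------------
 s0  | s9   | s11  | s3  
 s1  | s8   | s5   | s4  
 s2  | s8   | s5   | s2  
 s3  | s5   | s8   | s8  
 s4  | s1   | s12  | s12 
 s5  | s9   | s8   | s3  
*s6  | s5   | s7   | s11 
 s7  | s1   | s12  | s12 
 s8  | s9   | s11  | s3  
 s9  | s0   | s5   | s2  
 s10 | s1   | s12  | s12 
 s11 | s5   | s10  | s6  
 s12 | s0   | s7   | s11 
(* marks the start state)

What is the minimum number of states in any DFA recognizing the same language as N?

8

Start with accepting vs non-accepting: {s0,s1,s2,s3,s4,s5,s6,s7,s8,s9,s10,s11} | {s12}.
Refine {s0,s1,s2,s3,s4,s5,s6,s7,s8,s9,s10,s11} on symbol 1: members go to different blocks, giving {s0,s1,s2,s3,s5,s6,s8,s9,s11} and {s4,s7,s10}.
On input 1, block {s0,s1,s2,s3,s5,s6,s8,s9,s11} splits into {s0,s1,s2,s3,s5,s8,s9} and {s6,s11}.
Split {s0,s1,s2,s3,s5,s8,s9} by δ(·,1) → {s1,s2,s3,s5,s9} and {s0,s8}.
Split {s1,s2,s3,s5,s9} by δ(·,0) → {s1,s2,s9} and {s3,s5}.
Split {s1,s2,s9} by δ(·,2) → {s2,s9} and {s1}.
Split {s3,s5} by δ(·,0) → {s3} and {s5}.
No further refinement is possible. Final partition (8 blocks): {s2,s9} | {s12} | {s4,s7,s10} | {s6,s11} | {s0,s8} | {s3} | {s1} | {s5}.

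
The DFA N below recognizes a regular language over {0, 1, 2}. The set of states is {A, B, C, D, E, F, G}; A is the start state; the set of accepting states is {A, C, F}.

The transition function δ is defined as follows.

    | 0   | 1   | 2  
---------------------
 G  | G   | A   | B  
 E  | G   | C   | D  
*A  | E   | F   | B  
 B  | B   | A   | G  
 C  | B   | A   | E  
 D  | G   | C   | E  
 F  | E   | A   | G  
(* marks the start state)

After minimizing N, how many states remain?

All states are reachable from the start state.
P0 = {A,C,F} | {B,D,E,G}.
No further refinement is possible. Final partition (2 blocks): {A,C,F} | {B,D,E,G}.

2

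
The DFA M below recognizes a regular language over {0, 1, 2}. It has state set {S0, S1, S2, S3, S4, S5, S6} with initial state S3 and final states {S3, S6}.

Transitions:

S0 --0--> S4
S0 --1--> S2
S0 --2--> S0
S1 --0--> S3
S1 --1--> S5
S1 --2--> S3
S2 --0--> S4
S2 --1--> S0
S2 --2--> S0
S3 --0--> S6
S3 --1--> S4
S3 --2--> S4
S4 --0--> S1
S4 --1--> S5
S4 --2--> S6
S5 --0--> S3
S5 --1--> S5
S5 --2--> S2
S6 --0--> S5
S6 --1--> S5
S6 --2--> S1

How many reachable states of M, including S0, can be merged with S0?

2

Start with accepting vs non-accepting: {S3,S6} | {S0,S1,S2,S4,S5}.
Split {S3,S6} by δ(·,0) → {S3} and {S6}.
Refine {S0,S1,S2,S4,S5} on symbol 0: members go to different blocks, giving {S0,S2,S4} and {S1,S5}.
Refine {S0,S2,S4} on symbol 0: members go to different blocks, giving {S0,S2} and {S4}.
On input 2, block {S1,S5} splits into {S1} and {S5}.
Stable partition: {S3} | {S0,S2} | {S6} | {S1} | {S4} | {S5} — 6 equivalence classes.
The equivalence class containing S0 is {S0,S2}, of size 2.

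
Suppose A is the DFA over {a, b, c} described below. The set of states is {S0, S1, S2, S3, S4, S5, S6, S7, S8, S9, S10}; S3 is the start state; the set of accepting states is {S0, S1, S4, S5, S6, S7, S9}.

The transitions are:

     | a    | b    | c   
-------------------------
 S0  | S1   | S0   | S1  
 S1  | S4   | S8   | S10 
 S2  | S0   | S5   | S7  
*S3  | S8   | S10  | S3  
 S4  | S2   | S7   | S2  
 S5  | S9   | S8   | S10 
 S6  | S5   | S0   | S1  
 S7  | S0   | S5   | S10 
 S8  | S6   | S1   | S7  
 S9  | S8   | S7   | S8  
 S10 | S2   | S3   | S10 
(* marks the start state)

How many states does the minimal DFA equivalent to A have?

All states are reachable from the start state.
P0 = {S0,S1,S4,S5,S6,S7,S9} | {S2,S3,S8,S10}.
On input a, block {S0,S1,S4,S5,S6,S7,S9} splits into {S0,S1,S5,S6,S7} and {S4,S9}.
Split {S0,S1,S5,S6,S7} by δ(·,a) → {S0,S6,S7} and {S1,S5}.
On input a, block {S0,S6,S7} splits into {S0,S6} and {S7}.
Refine {S2,S3,S8,S10} on symbol a: members go to different blocks, giving {S2,S8} and {S3,S10}.
No further refinement is possible. Final partition (6 blocks): {S0,S6} | {S2,S8} | {S4,S9} | {S1,S5} | {S7} | {S3,S10}.

6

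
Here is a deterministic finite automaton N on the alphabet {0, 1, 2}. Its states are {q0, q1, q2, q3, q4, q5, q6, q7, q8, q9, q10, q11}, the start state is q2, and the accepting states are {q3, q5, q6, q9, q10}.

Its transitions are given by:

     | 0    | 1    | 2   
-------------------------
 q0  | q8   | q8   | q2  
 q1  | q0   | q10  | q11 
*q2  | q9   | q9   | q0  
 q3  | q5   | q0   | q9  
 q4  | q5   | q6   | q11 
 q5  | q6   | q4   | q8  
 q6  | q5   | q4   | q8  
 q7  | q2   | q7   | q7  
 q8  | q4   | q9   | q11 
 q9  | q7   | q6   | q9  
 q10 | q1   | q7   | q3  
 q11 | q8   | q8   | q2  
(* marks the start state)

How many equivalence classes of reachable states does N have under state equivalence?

First remove the unreachable states {q1,q3,q10}; 9 states remain.
P0 = {q5,q6,q9} | {q0,q2,q4,q7,q8,q11}.
Refine {q5,q6,q9} on symbol 0: members go to different blocks, giving {q5,q6} and {q9}.
On input 0, block {q0,q2,q4,q7,q8,q11} splits into {q0,q7,q8,q11} and {q2} and {q4}.
On input 0, block {q0,q7,q8,q11} splits into {q0,q11} and {q7} and {q8}.
No further refinement is possible. Final partition (7 blocks): {q5,q6} | {q0,q11} | {q9} | {q2} | {q4} | {q7} | {q8}.

7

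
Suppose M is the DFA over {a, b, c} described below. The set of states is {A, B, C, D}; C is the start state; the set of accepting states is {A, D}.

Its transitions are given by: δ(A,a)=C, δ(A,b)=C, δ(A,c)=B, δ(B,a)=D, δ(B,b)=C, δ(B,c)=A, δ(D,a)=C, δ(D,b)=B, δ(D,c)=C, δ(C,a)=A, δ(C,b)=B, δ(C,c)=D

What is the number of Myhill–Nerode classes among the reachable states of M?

2

All states are reachable from the start state.
P0 = {A,D} | {B,C}.
Stable partition: {A,D} | {B,C} — 2 equivalence classes.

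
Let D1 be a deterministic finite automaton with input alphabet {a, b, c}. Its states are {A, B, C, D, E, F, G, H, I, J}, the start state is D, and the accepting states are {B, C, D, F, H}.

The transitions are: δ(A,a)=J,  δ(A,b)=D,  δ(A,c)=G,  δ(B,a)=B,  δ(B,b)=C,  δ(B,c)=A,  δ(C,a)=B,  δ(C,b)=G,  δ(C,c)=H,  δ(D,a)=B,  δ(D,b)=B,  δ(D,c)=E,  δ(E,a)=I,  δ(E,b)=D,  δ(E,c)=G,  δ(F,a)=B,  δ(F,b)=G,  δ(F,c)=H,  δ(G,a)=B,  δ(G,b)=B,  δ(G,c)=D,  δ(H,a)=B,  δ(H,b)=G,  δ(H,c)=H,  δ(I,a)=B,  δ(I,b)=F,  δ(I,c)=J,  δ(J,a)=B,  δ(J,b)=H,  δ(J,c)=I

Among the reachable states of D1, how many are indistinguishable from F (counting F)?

Start with accepting vs non-accepting: {B,C,D,F,H} | {A,E,G,I,J}.
Split {B,C,D,F,H} by δ(·,b) → {C,F,H} and {B,D}.
Split {A,E,G,I,J} by δ(·,a) → {G,I,J} and {A,E}.
Refine {G,I,J} on symbol b: members go to different blocks, giving {I,J} and {G}.
Refine {B,D} on symbol b: members go to different blocks, giving {B} and {D}.
The partition is now stable with 6 blocks: {C,F,H} | {I,J} | {B} | {A,E} | {G} | {D}.
State F belongs to the block {C,F,H}, which has 3 states.

3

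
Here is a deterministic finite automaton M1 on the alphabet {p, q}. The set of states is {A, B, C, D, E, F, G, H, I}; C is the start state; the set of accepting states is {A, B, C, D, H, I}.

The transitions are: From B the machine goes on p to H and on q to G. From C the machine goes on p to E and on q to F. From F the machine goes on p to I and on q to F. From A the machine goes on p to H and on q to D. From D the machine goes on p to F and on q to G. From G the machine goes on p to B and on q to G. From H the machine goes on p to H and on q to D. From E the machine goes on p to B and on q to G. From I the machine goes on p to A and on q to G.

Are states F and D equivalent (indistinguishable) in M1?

Every state is reachable, so we keep all 9.
P0 = {A,B,C,D,H,I} | {E,F,G}.
Refine {A,B,C,D,H,I} on symbol p: members go to different blocks, giving {A,B,H,I} and {C,D}.
Refine {A,B,H,I} on symbol q: members go to different blocks, giving {A,H} and {B,I}.
The partition is now stable with 4 blocks: {A,H} | {E,F,G} | {C,D} | {B,I}.
F and D end up in different blocks, so they are distinguishable. For instance, the string 'ε' is accepted from only D.

No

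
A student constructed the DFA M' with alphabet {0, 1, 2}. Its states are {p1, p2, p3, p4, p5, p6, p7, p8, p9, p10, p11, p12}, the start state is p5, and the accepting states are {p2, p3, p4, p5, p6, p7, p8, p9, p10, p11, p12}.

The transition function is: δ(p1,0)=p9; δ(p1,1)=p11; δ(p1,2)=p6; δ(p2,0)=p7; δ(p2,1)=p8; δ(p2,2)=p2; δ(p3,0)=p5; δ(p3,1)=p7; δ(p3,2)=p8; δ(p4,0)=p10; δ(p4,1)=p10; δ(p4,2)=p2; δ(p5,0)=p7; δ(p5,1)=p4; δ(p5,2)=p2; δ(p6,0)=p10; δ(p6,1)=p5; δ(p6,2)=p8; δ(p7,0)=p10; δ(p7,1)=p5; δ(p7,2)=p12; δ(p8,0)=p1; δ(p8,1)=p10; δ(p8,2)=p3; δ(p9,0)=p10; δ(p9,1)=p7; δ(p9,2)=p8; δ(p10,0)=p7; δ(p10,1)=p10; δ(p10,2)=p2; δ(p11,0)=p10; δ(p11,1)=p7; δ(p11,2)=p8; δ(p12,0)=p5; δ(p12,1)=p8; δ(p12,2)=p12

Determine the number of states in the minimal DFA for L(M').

All states are reachable from the start state.
Initial partition by acceptance: {p2,p3,p4,p5,p6,p7,p8,p9,p10,p11,p12} | {p1}.
On input 0, block {p2,p3,p4,p5,p6,p7,p8,p9,p10,p11,p12} splits into {p2,p3,p4,p5,p6,p7,p9,p10,p11,p12} and {p8}.
On input 1, block {p2,p3,p4,p5,p6,p7,p9,p10,p11,p12} splits into {p3,p4,p5,p6,p7,p9,p10,p11} and {p2,p12}.
Refine {p3,p4,p5,p6,p7,p9,p10,p11} on symbol 2: members go to different blocks, giving {p3,p6,p9,p11} and {p4,p5,p7,p10}.
Stable partition: {p3,p6,p9,p11} | {p1} | {p8} | {p2,p12} | {p4,p5,p7,p10} — 5 equivalence classes.

5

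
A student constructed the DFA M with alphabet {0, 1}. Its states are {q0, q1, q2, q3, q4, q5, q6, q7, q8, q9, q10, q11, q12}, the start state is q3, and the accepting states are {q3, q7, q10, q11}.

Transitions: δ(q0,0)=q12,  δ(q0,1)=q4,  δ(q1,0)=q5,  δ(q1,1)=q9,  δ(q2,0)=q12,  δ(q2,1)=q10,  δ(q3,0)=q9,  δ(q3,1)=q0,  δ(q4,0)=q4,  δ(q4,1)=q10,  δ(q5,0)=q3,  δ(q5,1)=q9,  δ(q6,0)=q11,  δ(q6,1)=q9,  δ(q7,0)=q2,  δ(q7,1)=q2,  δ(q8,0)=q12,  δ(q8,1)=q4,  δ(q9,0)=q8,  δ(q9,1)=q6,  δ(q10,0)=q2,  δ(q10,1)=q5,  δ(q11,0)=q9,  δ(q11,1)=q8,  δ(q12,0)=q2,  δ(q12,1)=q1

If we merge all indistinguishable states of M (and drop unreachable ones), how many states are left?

First remove the unreachable states {q7}; 12 states remain.
Initial partition by acceptance: {q3,q10,q11} | {q0,q1,q2,q4,q5,q6,q8,q9,q12}.
Refine {q0,q1,q2,q4,q5,q6,q8,q9,q12} on symbol 0: members go to different blocks, giving {q0,q1,q2,q4,q8,q9,q12} and {q5,q6}.
Split {q3,q10,q11} by δ(·,1) → {q3,q11} and {q10}.
Split {q0,q1,q2,q4,q8,q9,q12} by δ(·,0) → {q0,q2,q4,q8,q9,q12} and {q1}.
On input 1, block {q0,q2,q4,q8,q9,q12} splits into {q0,q8} and {q2,q4} and {q9} and {q12}.
Refine {q2,q4} on symbol 0: members go to different blocks, giving {q2} and {q4}.
The partition is now stable with 9 blocks: {q3,q11} | {q0,q8} | {q5,q6} | {q10} | {q1} | {q2} | {q9} | {q12} | {q4}.

9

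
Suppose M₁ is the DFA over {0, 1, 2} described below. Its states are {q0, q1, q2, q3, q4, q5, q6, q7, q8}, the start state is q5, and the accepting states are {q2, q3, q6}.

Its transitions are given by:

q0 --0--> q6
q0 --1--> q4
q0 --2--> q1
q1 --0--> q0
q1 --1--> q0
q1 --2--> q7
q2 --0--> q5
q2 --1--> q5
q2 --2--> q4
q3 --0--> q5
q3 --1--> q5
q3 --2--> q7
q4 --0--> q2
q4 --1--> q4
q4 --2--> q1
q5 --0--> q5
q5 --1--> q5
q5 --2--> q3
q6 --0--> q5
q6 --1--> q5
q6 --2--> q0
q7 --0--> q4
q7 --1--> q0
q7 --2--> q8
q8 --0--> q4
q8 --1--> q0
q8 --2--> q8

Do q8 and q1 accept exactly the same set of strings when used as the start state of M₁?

Yes

P0 = {q2,q3,q6} | {q0,q1,q4,q5,q7,q8}.
On input 0, block {q0,q1,q4,q5,q7,q8} splits into {q1,q5,q7,q8} and {q0,q4}.
Split {q2,q3,q6} by δ(·,2) → {q2,q6} and {q3}.
Refine {q1,q5,q7,q8} on symbol 0: members go to different blocks, giving {q1,q7,q8} and {q5}.
Stable partition: {q2,q6} | {q1,q7,q8} | {q0,q4} | {q3} | {q5} — 5 equivalence classes.
q8 and q1 lie in the same block of the stable partition, so they are equivalent — no string distinguishes them.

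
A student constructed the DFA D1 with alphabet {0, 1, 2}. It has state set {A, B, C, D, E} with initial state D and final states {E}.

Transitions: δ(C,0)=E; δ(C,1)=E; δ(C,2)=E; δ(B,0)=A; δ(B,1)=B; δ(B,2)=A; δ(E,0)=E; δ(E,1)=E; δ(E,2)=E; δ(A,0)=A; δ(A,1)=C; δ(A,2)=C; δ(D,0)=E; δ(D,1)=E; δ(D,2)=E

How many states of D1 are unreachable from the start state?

3

Starting at D and following transitions, the reachable set is {D, E}. That leaves A, B, C unreachable — 3 in total.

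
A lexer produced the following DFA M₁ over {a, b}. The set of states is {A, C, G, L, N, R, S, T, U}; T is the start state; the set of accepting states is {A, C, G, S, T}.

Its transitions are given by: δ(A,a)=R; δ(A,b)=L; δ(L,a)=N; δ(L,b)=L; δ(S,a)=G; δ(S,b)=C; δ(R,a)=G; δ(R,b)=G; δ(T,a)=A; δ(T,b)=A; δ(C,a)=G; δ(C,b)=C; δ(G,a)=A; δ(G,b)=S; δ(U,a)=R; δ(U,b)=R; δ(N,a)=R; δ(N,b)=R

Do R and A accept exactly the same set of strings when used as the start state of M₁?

No

Reachable states from the start: {A,C,G,L,N,R,S,T}. Unreachable: {U} — drop them.
Initial partition by acceptance: {A,C,G,S,T} | {L,N,R}.
Refine {A,C,G,S,T} on symbol a: members go to different blocks, giving {C,G,S,T} and {A}.
Split {C,G,S,T} by δ(·,a) → {G,T} and {C,S}.
Split {G,T} by δ(·,b) → {G} and {T}.
On input a, block {L,N,R} splits into {L,N} and {R}.
Split {L,N} by δ(·,a) → {N} and {L}.
Stable partition: {G} | {N} | {A} | {C,S} | {T} | {R} | {L} — 7 equivalence classes.
R and A end up in different blocks, so they are distinguishable. For instance, the string 'ε' is accepted from only A.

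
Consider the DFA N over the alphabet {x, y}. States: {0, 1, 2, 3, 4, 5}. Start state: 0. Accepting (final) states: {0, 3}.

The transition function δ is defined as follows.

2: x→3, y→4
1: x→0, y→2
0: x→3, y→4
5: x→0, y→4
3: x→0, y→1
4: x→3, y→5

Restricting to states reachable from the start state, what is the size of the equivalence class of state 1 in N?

Every state is reachable, so we keep all 6.
Start with accepting vs non-accepting: {0,3} | {1,2,4,5}.
Stable partition: {0,3} | {1,2,4,5} — 2 equivalence classes.
State 1 belongs to the block {1,2,4,5}, which has 4 states.

4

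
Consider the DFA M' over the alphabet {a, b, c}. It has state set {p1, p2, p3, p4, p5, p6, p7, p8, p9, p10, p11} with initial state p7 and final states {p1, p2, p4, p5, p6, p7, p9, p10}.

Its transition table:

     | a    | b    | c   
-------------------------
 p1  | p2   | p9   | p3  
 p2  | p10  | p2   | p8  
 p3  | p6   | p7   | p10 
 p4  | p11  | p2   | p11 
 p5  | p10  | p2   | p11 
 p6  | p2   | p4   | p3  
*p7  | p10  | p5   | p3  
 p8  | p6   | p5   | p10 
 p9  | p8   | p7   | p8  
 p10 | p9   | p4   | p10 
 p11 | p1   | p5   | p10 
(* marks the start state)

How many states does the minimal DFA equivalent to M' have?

5

Every state is reachable, so we keep all 11.
Start with accepting vs non-accepting: {p1,p2,p4,p5,p6,p7,p9,p10} | {p3,p8,p11}.
On input a, block {p1,p2,p4,p5,p6,p7,p9,p10} splits into {p1,p2,p5,p6,p7,p10} and {p4,p9}.
Refine {p1,p2,p5,p6,p7,p10} on symbol a: members go to different blocks, giving {p1,p2,p5,p6,p7} and {p10}.
Split {p1,p2,p5,p6,p7} by δ(·,a) → {p2,p5,p7} and {p1,p6}.
Stable partition: {p2,p5,p7} | {p3,p8,p11} | {p4,p9} | {p10} | {p1,p6} — 5 equivalence classes.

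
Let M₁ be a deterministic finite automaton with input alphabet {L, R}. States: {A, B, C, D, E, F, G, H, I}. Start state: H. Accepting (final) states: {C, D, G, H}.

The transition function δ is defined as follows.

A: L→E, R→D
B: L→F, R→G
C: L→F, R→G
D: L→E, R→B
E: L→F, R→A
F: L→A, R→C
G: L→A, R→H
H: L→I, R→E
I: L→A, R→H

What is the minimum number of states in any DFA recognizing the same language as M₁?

9

Every state is reachable, so we keep all 9.
Start with accepting vs non-accepting: {C,D,G,H} | {A,B,E,F,I}.
On input R, block {C,D,G,H} splits into {C,G} and {D,H}.
On input R, block {C,G} splits into {C} and {G}.
Split {A,B,E,F,I} by δ(·,R) → {A,I} and {B} and {E} and {F}.
On input L, block {A,I} splits into {A} and {I}.
Refine {D,H} on symbol L: members go to different blocks, giving {D} and {H}.
Stable partition: {C} | {A} | {D} | {G} | {B} | {E} | {F} | {I} | {H} — 9 equivalence classes.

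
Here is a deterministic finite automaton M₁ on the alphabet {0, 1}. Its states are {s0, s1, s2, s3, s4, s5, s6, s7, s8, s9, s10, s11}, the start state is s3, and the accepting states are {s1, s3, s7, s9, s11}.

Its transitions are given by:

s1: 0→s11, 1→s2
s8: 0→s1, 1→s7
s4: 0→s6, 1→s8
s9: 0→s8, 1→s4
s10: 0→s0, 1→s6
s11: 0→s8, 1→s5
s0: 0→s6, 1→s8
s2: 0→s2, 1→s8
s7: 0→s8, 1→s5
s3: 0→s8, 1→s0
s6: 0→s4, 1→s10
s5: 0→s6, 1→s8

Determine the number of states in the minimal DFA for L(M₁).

6

First remove the unreachable states {s9}; 11 states remain.
Start with accepting vs non-accepting: {s1,s3,s7,s11} | {s0,s2,s4,s5,s6,s8,s10}.
On input 0, block {s1,s3,s7,s11} splits into {s3,s7,s11} and {s1}.
Refine {s0,s2,s4,s5,s6,s8,s10} on symbol 0: members go to different blocks, giving {s0,s2,s4,s5,s6,s10} and {s8}.
On input 1, block {s0,s2,s4,s5,s6,s10} splits into {s0,s2,s4,s5} and {s6,s10}.
On input 0, block {s0,s2,s4,s5} splits into {s0,s4,s5} and {s2}.
The partition is now stable with 6 blocks: {s3,s7,s11} | {s0,s4,s5} | {s1} | {s8} | {s6,s10} | {s2}.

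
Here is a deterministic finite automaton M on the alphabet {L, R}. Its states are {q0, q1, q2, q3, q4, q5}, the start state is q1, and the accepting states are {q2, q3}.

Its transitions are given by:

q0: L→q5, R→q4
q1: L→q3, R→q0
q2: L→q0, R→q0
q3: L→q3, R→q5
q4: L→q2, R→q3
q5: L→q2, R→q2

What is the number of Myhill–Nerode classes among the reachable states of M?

Every state is reachable, so we keep all 6.
Initial partition by acceptance: {q2,q3} | {q0,q1,q4,q5}.
Split {q2,q3} by δ(·,L) → {q2} and {q3}.
Refine {q0,q1,q4,q5} on symbol L: members go to different blocks, giving {q4,q5} and {q0} and {q1}.
Refine {q4,q5} on symbol R: members go to different blocks, giving {q4} and {q5}.
Stable partition: {q2} | {q4} | {q3} | {q0} | {q1} | {q5} — 6 equivalence classes.

6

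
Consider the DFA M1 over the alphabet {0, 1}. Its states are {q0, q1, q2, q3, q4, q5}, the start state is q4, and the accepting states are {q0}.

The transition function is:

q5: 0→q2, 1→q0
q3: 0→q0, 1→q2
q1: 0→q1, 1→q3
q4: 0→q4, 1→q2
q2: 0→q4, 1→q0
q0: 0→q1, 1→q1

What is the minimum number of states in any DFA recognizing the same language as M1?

States {q5} cannot be reached from the start state, so discard them.
Initial partition by acceptance: {q0} | {q1,q2,q3,q4}.
Refine {q1,q2,q3,q4} on symbol 0: members go to different blocks, giving {q1,q2,q4} and {q3}.
Split {q1,q2,q4} by δ(·,1) → {q1} and {q2} and {q4}.
Stable partition: {q0} | {q1} | {q3} | {q2} | {q4} — 5 equivalence classes.

5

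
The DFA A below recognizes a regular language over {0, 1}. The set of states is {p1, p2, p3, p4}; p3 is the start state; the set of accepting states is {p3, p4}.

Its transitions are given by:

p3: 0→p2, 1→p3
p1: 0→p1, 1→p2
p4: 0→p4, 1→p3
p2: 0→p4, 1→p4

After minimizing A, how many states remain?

3

Reachable states from the start: {p2,p3,p4}. Unreachable: {p1} — drop them.
P0 = {p3,p4} | {p2}.
On input 0, block {p3,p4} splits into {p3} and {p4}.
Stable partition: {p3} | {p2} | {p4} — 3 equivalence classes.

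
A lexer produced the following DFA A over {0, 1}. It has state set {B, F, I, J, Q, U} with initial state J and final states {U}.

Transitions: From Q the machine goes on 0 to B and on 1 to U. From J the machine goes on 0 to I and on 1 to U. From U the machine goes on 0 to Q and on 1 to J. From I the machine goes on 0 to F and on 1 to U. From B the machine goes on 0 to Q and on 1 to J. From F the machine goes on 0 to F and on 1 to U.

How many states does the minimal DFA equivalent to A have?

All states are reachable from the start state.
P0 = {U} | {B,F,I,J,Q}.
On input 1, block {B,F,I,J,Q} splits into {F,I,J,Q} and {B}.
Refine {F,I,J,Q} on symbol 0: members go to different blocks, giving {F,I,J} and {Q}.
The partition is now stable with 4 blocks: {U} | {F,I,J} | {B} | {Q}.

4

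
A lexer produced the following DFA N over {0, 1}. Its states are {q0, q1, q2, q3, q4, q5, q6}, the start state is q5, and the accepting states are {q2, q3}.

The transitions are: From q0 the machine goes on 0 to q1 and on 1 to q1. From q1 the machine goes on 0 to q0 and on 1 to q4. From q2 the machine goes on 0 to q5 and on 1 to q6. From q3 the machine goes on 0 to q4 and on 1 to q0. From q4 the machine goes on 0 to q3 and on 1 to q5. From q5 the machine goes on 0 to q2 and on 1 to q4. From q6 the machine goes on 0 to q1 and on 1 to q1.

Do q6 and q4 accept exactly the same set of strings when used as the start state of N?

No

Start with accepting vs non-accepting: {q2,q3} | {q0,q1,q4,q5,q6}.
On input 0, block {q0,q1,q4,q5,q6} splits into {q0,q1,q6} and {q4,q5}.
Split {q0,q1,q6} by δ(·,1) → {q0,q6} and {q1}.
No further refinement is possible. Final partition (4 blocks): {q2,q3} | {q0,q6} | {q4,q5} | {q1}.
q6 and q4 end up in different blocks, so they are distinguishable. For instance, the string '0' is accepted from only q4.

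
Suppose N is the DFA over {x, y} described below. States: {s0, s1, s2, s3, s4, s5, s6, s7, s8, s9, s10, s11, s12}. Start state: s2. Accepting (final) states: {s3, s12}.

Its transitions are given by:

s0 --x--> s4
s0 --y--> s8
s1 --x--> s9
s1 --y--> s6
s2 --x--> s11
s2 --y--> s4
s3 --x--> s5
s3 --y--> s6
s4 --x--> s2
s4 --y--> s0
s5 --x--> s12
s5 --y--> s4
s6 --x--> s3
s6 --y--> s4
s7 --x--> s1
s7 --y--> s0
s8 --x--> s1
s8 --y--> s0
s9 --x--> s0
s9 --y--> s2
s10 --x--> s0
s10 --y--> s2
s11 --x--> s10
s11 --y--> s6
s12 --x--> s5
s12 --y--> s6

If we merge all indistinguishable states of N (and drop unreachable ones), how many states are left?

First remove the unreachable states {s7}; 12 states remain.
Start with accepting vs non-accepting: {s3,s12} | {s0,s1,s2,s4,s5,s6,s8,s9,s10,s11}.
Split {s0,s1,s2,s4,s5,s6,s8,s9,s10,s11} by δ(·,x) → {s0,s1,s2,s4,s8,s9,s10,s11} and {s5,s6}.
On input y, block {s0,s1,s2,s4,s8,s9,s10,s11} splits into {s0,s2,s4,s8,s9,s10} and {s1,s11}.
Refine {s0,s2,s4,s8,s9,s10} on symbol x: members go to different blocks, giving {s0,s4,s9,s10} and {s2,s8}.
On input x, block {s0,s4,s9,s10} splits into {s0,s9,s10} and {s4}.
Split {s0,s9,s10} by δ(·,x) → {s9,s10} and {s0}.
On input y, block {s2,s8} splits into {s2} and {s8}.
Stable partition: {s3,s12} | {s9,s10} | {s5,s6} | {s1,s11} | {s2} | {s4} | {s0} | {s8} — 8 equivalence classes.

8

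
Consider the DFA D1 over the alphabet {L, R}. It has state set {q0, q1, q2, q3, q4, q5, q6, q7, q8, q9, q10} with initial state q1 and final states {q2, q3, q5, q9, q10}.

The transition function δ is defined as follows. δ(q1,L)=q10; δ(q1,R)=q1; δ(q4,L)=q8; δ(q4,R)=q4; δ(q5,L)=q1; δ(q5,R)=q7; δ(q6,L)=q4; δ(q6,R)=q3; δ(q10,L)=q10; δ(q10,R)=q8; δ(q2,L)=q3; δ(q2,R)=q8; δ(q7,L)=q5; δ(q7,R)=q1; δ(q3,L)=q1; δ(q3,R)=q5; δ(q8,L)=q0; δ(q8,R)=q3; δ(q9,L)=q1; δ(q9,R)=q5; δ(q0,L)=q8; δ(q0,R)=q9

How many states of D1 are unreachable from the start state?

No path from q1 leads to q2, q4, q6; the other 8 states are all reachable.

3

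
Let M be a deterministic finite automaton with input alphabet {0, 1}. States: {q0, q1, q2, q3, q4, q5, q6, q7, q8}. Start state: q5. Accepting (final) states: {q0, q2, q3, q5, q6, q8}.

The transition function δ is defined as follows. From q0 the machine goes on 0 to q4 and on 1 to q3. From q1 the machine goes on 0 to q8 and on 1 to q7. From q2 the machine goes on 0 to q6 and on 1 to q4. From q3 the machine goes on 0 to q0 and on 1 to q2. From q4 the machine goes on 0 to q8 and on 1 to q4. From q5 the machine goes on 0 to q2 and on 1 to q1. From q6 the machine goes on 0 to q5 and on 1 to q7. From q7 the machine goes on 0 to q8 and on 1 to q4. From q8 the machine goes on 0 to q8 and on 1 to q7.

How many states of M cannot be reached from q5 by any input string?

2

BFS from q5 reaches {q1, q2, q4, q5, q6, q7, q8}; the 2 state(s) q0, q3 are never visited.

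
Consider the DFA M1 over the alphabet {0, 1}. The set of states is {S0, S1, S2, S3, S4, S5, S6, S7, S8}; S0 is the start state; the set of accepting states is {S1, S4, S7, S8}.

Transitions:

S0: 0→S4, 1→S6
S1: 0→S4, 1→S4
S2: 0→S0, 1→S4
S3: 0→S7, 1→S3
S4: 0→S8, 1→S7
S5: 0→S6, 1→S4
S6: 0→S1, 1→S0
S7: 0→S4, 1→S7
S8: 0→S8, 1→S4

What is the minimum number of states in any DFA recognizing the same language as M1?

2

First remove the unreachable states {S2,S3,S5}; 6 states remain.
P0 = {S1,S4,S7,S8} | {S0,S6}.
The partition is now stable with 2 blocks: {S1,S4,S7,S8} | {S0,S6}.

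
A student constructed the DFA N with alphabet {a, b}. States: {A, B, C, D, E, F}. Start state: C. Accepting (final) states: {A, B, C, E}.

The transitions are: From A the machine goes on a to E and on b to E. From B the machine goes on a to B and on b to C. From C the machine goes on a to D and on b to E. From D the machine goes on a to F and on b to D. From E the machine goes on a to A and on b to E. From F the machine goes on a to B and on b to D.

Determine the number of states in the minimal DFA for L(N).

All states are reachable from the start state.
P0 = {A,B,C,E} | {D,F}.
Refine {A,B,C,E} on symbol a: members go to different blocks, giving {A,B,E} and {C}.
Split {A,B,E} by δ(·,b) → {A,E} and {B}.
On input a, block {D,F} splits into {D} and {F}.
No further refinement is possible. Final partition (5 blocks): {A,E} | {D} | {C} | {B} | {F}.

5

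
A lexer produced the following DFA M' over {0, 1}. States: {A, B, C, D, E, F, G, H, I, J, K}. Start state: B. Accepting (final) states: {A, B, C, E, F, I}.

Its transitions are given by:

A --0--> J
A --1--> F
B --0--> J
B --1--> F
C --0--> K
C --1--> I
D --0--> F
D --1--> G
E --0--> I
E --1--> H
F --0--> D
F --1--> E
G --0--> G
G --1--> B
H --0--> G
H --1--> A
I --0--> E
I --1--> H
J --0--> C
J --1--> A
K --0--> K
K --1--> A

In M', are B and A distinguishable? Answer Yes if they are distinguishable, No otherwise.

No

All states are reachable from the start state.
Initial partition by acceptance: {A,B,C,E,F,I} | {D,G,H,J,K}.
Split {A,B,C,E,F,I} by δ(·,0) → {A,B,C,F} and {E,I}.
Refine {A,B,C,F} on symbol 1: members go to different blocks, giving {A,B} and {C,F}.
Refine {D,G,H,J,K} on symbol 0: members go to different blocks, giving {G,H,K} and {D,J}.
On input 0, block {C,F} splits into {C} and {F}.
On input 0, block {D,J} splits into {D} and {J}.
Stable partition: {A,B} | {G,H,K} | {E,I} | {C} | {D} | {F} | {J} — 7 equivalence classes.
B and A lie in the same block of the stable partition, so they are equivalent — no string distinguishes them.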